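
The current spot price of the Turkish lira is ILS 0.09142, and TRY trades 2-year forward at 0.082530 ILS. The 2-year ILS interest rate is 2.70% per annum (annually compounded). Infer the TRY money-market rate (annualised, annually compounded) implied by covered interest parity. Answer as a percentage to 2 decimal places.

T = 2 years.
F/S = 0.08253/0.09142 = 0.9027565 = (growth of ILS) / (growth of TRY).
The ILS side grows by (1 + 0.0270)^2 = 1.054729.
That pins the TRY growth at 1.1683427.
Annualise: 1.1683427^(1/2) − 1 = 0.080899 = 8.09%.

8.09%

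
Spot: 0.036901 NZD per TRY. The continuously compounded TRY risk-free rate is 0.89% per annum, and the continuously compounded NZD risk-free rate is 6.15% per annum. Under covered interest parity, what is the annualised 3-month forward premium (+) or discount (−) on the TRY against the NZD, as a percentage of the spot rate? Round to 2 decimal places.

+5.29%

T = 3/12 years.
No-arbitrage forward: 0.036901 × 1.0154938 / 1.0022275 = 0.037389452 NZD/TRY.
(F − S)/S ÷ T = (0.037389452 − 0.036901)/0.036901/(3/12) = 0.052947 → 5.29%.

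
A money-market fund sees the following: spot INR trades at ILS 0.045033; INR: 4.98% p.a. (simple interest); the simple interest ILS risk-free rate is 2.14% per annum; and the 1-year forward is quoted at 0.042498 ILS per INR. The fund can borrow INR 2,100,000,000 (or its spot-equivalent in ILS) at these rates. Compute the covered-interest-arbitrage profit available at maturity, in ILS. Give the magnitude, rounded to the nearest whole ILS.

ILS 2,902,842

T = 1 year.
Keep in INR, deliver into the forward: 2,100,000,000·1.049800·0.042498 = ILS 93,690,240.84.
Swap to ILS now, deposit: 2,100,000,000·0.045033·1.021400 = ILS 96,593,083.02.
The quoted forward undervalues INR, so borrow INR, convert to ILS at spot, deposit the ILS at 2.14%, and buy INR forward at 0.042498 to cover the loan.
Arbitrage profit = |93,690,240.84 − 96,593,083.02| = ILS 2,902,842.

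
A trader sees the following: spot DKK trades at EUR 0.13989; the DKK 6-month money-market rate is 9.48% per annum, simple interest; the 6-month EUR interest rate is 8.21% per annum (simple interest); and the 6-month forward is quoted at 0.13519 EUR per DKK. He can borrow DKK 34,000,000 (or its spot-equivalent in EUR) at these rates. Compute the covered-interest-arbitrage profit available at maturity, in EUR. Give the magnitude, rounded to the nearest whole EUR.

T = 6/12 years.
Keep in DKK, deliver into the forward: 34,000,000·1.047400·0.13519 = EUR 4,814,332.20.
Swap to EUR now, deposit: 34,000,000·0.13989·1.041050 = EUR 4,951,504.47.
The quoted forward undervalues DKK, so borrow DKK, convert to EUR at spot, deposit the EUR at 8.21%, and buy DKK forward at 0.13519 to cover the loan.
The gap between the two covered legs is EUR 137,172.

EUR 137,172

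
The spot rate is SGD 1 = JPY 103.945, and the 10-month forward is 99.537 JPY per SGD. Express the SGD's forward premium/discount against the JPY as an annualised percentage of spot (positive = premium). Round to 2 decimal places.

T = 10/12 years.
Period premium: (99.537 − 103.945)/103.945 = -0.0424070.
×(1/T) gives -5.09% p.a.

-5.09%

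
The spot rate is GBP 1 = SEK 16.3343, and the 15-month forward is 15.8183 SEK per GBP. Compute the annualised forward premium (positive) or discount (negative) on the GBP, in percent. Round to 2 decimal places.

-2.53%

T = 15/12 years.
(F − S)/S = (15.8183 − 16.3343)/16.3343 = -0.0315900.
Per annum: -0.0315900 / (15/12) = -0.025272 = -2.53%.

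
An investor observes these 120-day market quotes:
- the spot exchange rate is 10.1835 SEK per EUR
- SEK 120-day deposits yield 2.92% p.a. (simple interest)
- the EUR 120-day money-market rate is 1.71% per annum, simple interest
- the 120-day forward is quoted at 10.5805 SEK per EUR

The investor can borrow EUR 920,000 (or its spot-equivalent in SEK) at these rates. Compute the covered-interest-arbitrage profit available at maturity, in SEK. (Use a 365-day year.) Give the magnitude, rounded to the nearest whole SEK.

SEK 330,023

T = 120/365 years.
Invest the EUR and cover forward: 920,000 × 1.005621918 × 10.5805 = SEK 9,788,784.09.
Convert at spot and invest in SEK: 920,000 × 10.1835 × 1.009600 = SEK 9,458,760.67.
The quoted forward overvalues EUR, so borrow SEK, buy EUR at spot, deposit the EUR at 1.71%, and sell the proceeds forward at 10.5805.
Arbitrage profit = |9,788,784.09 − 9,458,760.67| = SEK 330,023.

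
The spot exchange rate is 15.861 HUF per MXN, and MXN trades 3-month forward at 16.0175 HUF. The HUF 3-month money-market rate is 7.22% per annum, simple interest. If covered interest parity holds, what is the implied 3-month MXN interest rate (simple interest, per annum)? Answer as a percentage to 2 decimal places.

3.24%

T = 3/12 years.
CIP gives F = S · g_HUF/g_MXN, so g_HUF/g_MXN = 16.0175/15.861 = 1.0098670.
The HUF side grows by 1 + 0.0722×3/12 = 1.018050.
Hence g_MXN = 1.008103.
(1.008103 − 1)/T = 0.032412, i.e. 3.24%.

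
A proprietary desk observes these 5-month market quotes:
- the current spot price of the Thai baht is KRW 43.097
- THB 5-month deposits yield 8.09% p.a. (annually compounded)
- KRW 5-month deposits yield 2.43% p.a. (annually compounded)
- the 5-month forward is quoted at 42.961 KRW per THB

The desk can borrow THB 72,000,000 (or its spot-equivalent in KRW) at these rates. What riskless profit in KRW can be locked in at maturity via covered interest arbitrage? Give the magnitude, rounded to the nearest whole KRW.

T = 5/12 years.
Route A — deposit THB, sell forward: 72,000,000 × 1.032945240017 × 42.961 = KRW 3,195,097,952.86.
Route B — convert at spot, deposit KRW: 72,000,000 × 43.097 × 1.0100541452 = KRW 3,134,181,851.69.
The quoted forward overvalues THB, so borrow KRW, buy THB at spot, deposit the THB at 8.09%, and sell the proceeds forward at 42.961.
The gap between the two covered legs is KRW 60,916,101.

KRW 60,916,101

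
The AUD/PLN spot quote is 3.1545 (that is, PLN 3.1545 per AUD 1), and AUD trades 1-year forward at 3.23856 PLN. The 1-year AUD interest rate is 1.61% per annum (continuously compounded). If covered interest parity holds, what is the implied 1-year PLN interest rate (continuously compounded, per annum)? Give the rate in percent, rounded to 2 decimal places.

T = 1 year.
CIP gives F = S · g_PLN/g_AUD, so g_PLN/g_AUD = 3.23856/3.1545 = 1.0266476.
The AUD side grows by e^(0.0161×1) = 1.0162303.
So the PLN growth factor = 1.0433104.
r = ln(1.0433104)/1 = 0.042399 → 4.24%.

4.24%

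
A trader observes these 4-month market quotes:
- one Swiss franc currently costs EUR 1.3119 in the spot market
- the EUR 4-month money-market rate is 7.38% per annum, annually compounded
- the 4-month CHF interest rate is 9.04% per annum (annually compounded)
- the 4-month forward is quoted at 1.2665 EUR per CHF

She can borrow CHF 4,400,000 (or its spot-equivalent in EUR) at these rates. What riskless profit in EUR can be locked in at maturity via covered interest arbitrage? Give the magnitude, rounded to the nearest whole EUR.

EUR 175,303

T = 4/12 years.
Keep in CHF, deliver into the forward: 4,400,000·1.02926834·1.2665 = EUR 5,735,700.75.
Swap to EUR now, deposit: 4,400,000·1.3119·1.024018493 = EUR 5,911,003.39.
The quoted forward undervalues CHF, so borrow CHF, convert to EUR at spot, deposit the EUR at 7.38%, and buy CHF forward at 1.2665 to cover the loan.
The gap between the two covered legs is EUR 175,303.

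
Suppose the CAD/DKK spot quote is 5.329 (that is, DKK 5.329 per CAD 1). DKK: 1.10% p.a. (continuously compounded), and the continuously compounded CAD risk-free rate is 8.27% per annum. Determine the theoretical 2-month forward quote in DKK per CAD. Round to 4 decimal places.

T = 2/12 years.
Growth of 1 DKK over T: e^(0.0110×2/12) = 1.001835.
CAD accumulates by e^(0.0827×2/12) = 1.0138788.
So F = 5.329 × 1.001835 / 1.0138788 = 5.265697 (DKK/CAD).

5.2657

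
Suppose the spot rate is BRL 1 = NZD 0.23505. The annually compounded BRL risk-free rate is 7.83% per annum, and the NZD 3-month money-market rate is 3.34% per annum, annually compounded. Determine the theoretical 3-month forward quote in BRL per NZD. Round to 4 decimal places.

4.2999

T = 3/12 years.
NZD accumulates by (1 + 0.0334)^(3/12) = 1.0082474.
Growth of 1 BRL over T: (1 + 0.0783)^(3/12) = 1.0190251.
So F = 0.23505 × 1.0082474 / 1.0190251 = 0.2325640 (NZD/BRL).
Quoted the other way: 1/0.2325640 = 4.2999 BRL per NZD.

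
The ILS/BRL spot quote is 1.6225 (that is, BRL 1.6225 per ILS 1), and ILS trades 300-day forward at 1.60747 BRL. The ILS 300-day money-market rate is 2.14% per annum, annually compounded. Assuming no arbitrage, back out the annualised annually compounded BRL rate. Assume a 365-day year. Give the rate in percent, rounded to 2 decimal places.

T = 300/365 years.
F/S = 1.60747/1.6225 = 0.9907365 = (growth of BRL) / (growth of ILS).
ILS growth factor: (1 + 0.0214)^(300/365) = 1.0175558.
That pins the BRL growth at 1.0081297.
r = 1.0081297^(365/300) − 1 = 0.009900 → 0.99%.

0.99%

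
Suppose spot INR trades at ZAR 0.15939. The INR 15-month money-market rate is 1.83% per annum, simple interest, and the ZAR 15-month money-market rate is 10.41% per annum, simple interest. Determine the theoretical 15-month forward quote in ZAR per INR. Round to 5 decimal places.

0.17610

T = 15/12 years.
Growth of 1 ZAR over T: 1 + 0.1041×15/12 = 1.130125.
INR accumulates by 1 + 0.0183×15/12 = 1.022875.
CIP: F = S · (grow ZAR)/(grow INR) = 0.15939 × 1.130125/1.022875 = 0.1761023 ZAR per INR.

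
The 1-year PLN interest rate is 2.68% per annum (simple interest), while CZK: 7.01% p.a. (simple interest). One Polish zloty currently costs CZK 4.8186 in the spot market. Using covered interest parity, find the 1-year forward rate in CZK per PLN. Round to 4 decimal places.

5.0218

T = 1 year.
CZK accumulates by 1 + 0.0701×1 = 1.070100.
PLN growth factor: 1 + 0.0268×1 = 1.026800.
Forward (CZK per PLN) = 4.8186 × 1.070100 / 1.026800 = 5.021800.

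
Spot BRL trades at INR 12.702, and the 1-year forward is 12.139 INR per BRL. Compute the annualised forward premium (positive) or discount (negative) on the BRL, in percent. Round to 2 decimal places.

-4.43%

T = 1 year.
Period premium: (12.139 − 12.702)/12.702 = -0.0443237.
×(1/T) gives -4.43% p.a.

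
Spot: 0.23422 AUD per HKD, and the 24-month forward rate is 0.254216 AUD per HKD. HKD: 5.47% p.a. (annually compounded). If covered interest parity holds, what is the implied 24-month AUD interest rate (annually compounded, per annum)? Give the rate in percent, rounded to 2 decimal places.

9.88%

T = 2 years.
CIP gives F = S · g_AUD/g_HKD, so g_AUD/g_HKD = 0.254216/0.23422 = 1.0853727.
HKD growth factor: (1 + 0.0547)^2 = 1.1123921.
That pins the AUD growth at 1.207360.
r = 1.207360^(1/2) − 1 = 0.098799 → 9.88%.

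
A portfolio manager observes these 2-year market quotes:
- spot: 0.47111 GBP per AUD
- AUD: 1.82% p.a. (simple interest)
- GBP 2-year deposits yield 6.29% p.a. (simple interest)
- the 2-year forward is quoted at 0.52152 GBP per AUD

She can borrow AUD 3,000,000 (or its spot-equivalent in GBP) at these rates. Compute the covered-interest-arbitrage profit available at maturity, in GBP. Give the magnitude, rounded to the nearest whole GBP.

GBP 30,383

T = 2 years.
Keep in AUD, deliver into the forward: 3,000,000·1.036400·0.52152 = GBP 1,621,509.98.
Swap to GBP now, deposit: 3,000,000·0.47111·1.125800 = GBP 1,591,126.91.
The quoted forward overvalues AUD, so borrow GBP, buy AUD at spot, deposit the AUD at 1.82%, and sell the proceeds forward at 0.52152.
Profit = 1,621,509.98 − 1,591,126.91 = GBP 30,383.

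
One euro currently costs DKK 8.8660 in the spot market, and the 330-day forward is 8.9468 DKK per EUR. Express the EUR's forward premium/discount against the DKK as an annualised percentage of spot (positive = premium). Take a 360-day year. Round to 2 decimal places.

T = 330/360 years.
EUR trades forward at +0.91135% vs spot over the period.
Annualise by dividing by T: 0.0091135 / (330/360) = 0.009942 → 0.99%.

+0.99%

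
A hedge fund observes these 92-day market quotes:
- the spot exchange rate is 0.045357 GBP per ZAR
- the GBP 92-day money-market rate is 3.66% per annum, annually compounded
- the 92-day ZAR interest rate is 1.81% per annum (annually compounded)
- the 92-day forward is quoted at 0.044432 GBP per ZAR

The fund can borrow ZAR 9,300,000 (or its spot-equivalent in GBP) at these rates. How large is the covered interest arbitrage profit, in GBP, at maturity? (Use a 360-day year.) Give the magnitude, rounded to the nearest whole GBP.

GBP 10,597

T = 92/360 years.
Invest the ZAR and cover forward: 9,300,000 × 1.00459472 × 0.044432 = GBP 415,116.22.
Convert at spot and invest in GBP: 9,300,000 × 0.045357 × 1.00922856 = GBP 425,712.89.
The quoted forward undervalues ZAR, so borrow ZAR, convert to GBP at spot, deposit the GBP at 3.66%, and buy ZAR forward at 0.044432 to cover the loan.
Arbitrage profit = |415,116.22 − 425,712.89| = GBP 10,597.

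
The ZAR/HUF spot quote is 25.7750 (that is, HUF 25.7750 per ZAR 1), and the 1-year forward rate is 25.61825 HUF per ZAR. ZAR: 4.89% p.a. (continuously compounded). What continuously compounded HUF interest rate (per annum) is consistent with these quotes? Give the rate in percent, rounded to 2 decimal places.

T = 1 year.
CIP gives F = S · g_HUF/g_ZAR, so g_HUF/g_ZAR = 25.61825/25.775 = 0.9939185.
The ZAR side grows by e^(0.0489×1) = 1.0501153.
So the HUF growth factor = 1.043729.
r = ln(1.043729)/1 = 0.042800 → 4.28%.

4.28%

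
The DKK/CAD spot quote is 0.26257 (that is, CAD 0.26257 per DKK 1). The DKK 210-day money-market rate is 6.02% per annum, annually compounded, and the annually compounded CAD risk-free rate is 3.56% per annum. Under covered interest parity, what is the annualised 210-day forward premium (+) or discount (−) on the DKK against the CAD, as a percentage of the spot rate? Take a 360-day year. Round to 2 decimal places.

-2.33%

T = 210/360 years.
F = S · g_CAD/g_DKK = 0.26257 × 1.0206152/1.0346883 = 0.25899871.
(F − S)/S ÷ T = (0.25899871 − 0.26257)/0.26257/(210/360) = -0.023316 → -2.33%.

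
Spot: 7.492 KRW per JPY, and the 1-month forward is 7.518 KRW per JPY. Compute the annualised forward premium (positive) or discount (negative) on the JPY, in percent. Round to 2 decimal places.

+4.16%

T = 1/12 years.
Period premium: (7.518 − 7.492)/7.492 = 0.0034704.
Annualise by dividing by T: 0.0034704 / (1/12) = 0.041645 → 4.16%.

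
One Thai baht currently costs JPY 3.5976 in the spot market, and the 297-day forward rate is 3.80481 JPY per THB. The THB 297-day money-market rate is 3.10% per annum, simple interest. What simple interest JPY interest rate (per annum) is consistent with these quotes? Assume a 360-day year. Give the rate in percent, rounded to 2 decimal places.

T = 297/360 years.
By CIP, F/S equals the JPY-to-THB growth ratio: 3.80481/3.5976 = 1.0575967.
The THB side grows by 1 + 0.0310×297/360 = 1.025575.
So the JPY growth factor = 1.0846447.
r = (1.0846447 − 1)/(297/360) = 0.102600 → 10.26%.

10.26%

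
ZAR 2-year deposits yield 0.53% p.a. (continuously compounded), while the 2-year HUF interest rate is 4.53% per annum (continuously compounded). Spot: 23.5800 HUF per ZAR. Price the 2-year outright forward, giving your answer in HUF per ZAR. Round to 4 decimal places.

25.5439

T = 2 years.
HUF growth factor: e^(0.0453×2) = 1.09483099.
ZAR growth factor: e^(0.0053×2) = 1.01065638.
So F = 23.58 × 1.09483099 / 1.01065638 = 25.543909 (HUF/ZAR).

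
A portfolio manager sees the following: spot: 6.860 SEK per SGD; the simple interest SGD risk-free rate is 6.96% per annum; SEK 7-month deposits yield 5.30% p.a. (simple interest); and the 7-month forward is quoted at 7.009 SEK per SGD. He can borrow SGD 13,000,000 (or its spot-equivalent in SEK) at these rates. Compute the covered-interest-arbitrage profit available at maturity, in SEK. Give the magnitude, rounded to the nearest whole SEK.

SEK 2,879,202

T = 7/12 years.
Invest the SGD and cover forward: 13,000,000 × 1.040600 × 7.009 = SEK 94,816,350.20.
Convert at spot and invest in SEK: 13,000,000 × 6.860 × 1.0309166667 = SEK 91,937,148.34.
The quoted forward overvalues SGD, so borrow SEK, buy SGD at spot, deposit the SGD at 6.96%, and sell the proceeds forward at 7.009.
Arbitrage profit = |94,816,350.20 − 91,937,148.34| = SEK 2,879,202.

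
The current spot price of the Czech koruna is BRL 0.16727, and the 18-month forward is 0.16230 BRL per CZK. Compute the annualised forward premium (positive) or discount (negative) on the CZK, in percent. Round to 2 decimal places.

-1.98%

T = 18/12 years.
CZK trades forward at -2.97124% vs spot over the period.
×(1/T) gives -1.98% p.a.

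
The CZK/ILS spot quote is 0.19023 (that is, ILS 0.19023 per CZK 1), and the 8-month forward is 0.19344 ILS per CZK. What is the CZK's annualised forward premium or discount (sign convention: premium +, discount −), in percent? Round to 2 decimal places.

+2.53%

T = 8/12 years.
Period premium: (0.19344 − 0.19023)/0.19023 = 0.0168743.
Per annum: 0.0168743 / (8/12) = 0.025311 = 2.53%.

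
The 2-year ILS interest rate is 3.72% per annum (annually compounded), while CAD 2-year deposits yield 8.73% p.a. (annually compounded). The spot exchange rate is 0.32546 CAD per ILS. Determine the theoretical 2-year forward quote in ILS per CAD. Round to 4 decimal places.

T = 2 years.
CAD growth factor: (1 + 0.0873)^2 = 1.1822213.
ILS accumulates by (1 + 0.0372)^2 = 1.0757838.
Forward (CAD per ILS) = 0.32546 × 1.1822213 / 1.0757838 = 0.3576608.
Quoted the other way: 1/0.3576608 = 2.7959 ILS per CAD.

2.7959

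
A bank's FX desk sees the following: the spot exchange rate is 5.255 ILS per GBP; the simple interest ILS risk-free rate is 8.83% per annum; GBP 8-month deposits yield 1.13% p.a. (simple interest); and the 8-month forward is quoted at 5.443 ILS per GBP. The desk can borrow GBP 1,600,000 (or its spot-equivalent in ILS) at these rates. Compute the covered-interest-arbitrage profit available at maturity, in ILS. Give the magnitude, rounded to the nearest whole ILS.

T = 8/12 years.
Keep in GBP, deliver into the forward: 1,600,000·1.007533333·5.443 = ILS 8,774,406.29.
Swap to ILS now, deposit: 1,600,000·5.255·1.058866667 = ILS 8,902,950.94.
The quoted forward undervalues GBP, so borrow GBP, convert to ILS at spot, deposit the ILS at 8.83%, and buy GBP forward at 5.443 to cover the loan.
The gap between the two covered legs is ILS 128,545.

ILS 128,545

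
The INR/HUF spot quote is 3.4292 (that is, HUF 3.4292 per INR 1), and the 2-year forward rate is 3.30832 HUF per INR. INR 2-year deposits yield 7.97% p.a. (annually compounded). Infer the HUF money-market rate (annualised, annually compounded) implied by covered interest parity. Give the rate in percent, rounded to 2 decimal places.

6.05%

T = 2 years.
CIP gives F = S · g_HUF/g_INR, so g_HUF/g_INR = 3.30832/3.4292 = 0.9647498.
INR growth factor: (1 + 0.0797)^2 = 1.1657521.
So the HUF growth factor = 1.1246591.
Annualise: 1.1246591^(1/2) − 1 = 0.060499 = 6.05%.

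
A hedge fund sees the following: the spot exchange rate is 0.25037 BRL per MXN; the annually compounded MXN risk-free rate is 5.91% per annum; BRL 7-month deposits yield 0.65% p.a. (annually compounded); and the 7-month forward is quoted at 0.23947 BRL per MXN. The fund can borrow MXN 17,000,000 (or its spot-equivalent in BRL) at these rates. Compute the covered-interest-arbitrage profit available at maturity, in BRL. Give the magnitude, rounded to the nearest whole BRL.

T = 7/12 years.
Route A — deposit MXN, sell forward: 17,000,000 × 1.034061966 × 0.23947 = BRL 4,209,655.92.
Route B — convert at spot, deposit BRL: 17,000,000 × 0.25037 × 1.003786548 = BRL 4,272,406.65.
The quoted forward undervalues MXN, so borrow MXN, convert to BRL at spot, deposit the BRL at 0.65%, and buy MXN forward at 0.23947 to cover the loan.
Arbitrage profit = |4,209,655.92 − 4,272,406.65| = BRL 62,751.

BRL 62,751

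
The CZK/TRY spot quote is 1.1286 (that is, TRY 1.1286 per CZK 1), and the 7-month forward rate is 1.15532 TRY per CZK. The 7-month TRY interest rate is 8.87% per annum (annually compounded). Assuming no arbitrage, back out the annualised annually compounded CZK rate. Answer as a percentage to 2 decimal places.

T = 7/12 years.
By CIP, F/S equals the TRY-to-CZK growth ratio: 1.15532/1.1286 = 1.0236753.
The TRY side grows by (1 + 0.0887)^(7/12) = 1.0508235.
So the CZK growth factor = 1.0265203.
r = 1.0265203^(12/7) − 1 = 0.045893 → 4.59%.

4.59%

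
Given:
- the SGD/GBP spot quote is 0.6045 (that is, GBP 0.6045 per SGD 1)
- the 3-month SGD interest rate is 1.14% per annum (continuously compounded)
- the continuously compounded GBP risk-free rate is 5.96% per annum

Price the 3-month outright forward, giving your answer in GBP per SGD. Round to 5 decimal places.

T = 3/12 years.
GBP growth factor: e^(0.0596×3/12) = 1.0150116.
Growth of 1 SGD over T: e^(0.0114×3/12) = 1.0028541.
CIP: F = S · (grow GBP)/(grow SGD) = 0.6045 × 1.0150116/1.0028541 = 0.6118283 GBP per SGD.

0.61183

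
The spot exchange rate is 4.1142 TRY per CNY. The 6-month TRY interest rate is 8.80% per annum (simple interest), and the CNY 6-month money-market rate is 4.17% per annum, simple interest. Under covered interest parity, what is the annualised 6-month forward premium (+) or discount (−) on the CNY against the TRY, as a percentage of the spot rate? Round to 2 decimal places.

T = 6/12 years.
CIP forward (TRY per CNY) = 4.1142 × 1.044000/1.020850 = 4.2074985.
(F − S)/S ÷ T = (4.2074985 − 4.1142)/4.1142/(6/12) = 0.045354 → 4.54%.

+4.54%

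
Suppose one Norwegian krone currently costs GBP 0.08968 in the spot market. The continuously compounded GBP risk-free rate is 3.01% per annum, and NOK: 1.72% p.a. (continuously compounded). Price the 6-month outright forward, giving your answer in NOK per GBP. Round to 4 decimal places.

T = 6/12 years.
GBP accumulates by e^(0.0301×6/12) = 1.01516382.
Growth of 1 NOK over T: e^(0.0172×6/12) = 1.00863709.
CIP: F = S · (grow GBP)/(grow NOK) = 0.08968 × 1.01516382/1.00863709 = 0.090260305 GBP per NOK.
Invert for NOK per GBP: 1 / 0.090260305 = 11.0791.

11.0791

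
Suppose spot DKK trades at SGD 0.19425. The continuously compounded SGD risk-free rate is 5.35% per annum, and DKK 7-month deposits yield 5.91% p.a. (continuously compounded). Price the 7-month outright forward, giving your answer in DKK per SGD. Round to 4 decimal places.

T = 7/12 years.
SGD accumulates by e^(0.0535×7/12) = 1.0317004.
DKK growth factor: e^(0.0591×7/12) = 1.0350762.
CIP: F = S · (grow SGD)/(grow DKK) = 0.19425 × 1.0317004/1.0350762 = 0.1936165 SGD per DKK.
Quoted the other way: 1/0.1936165 = 5.1648 DKK per SGD.

5.1648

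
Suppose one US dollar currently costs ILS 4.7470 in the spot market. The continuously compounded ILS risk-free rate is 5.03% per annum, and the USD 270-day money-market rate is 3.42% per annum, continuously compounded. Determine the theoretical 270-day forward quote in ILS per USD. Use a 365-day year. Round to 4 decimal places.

T = 270/365 years.
ILS growth factor: e^(0.0503×270/365) = 1.0379091.
Growth of 1 USD over T: e^(0.0342×270/365) = 1.0256214.
So F = 4.747 × 1.0379091 / 1.0256214 = 4.803873 (ILS/USD).

4.8039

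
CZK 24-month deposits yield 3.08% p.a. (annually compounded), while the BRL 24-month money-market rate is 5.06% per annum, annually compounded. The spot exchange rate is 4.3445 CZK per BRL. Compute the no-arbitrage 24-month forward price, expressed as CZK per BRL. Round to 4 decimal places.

4.1823

T = 2 years.
CZK accumulates by (1 + 0.0308)^2 = 1.0625486.
BRL growth factor: (1 + 0.0506)^2 = 1.1037604.
CIP: F = S · (grow CZK)/(grow BRL) = 4.3445 × 1.0625486/1.1037604 = 4.182287 CZK per BRL.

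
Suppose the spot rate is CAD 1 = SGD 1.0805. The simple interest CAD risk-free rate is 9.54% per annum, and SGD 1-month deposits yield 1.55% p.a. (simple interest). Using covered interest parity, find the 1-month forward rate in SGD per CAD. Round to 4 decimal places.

1.0734

T = 1/12 years.
SGD accumulates by 1 + 0.0155×1/12 = 1.0012917.
CAD growth factor: 1 + 0.0954×1/12 = 1.007950.
Forward (SGD per CAD) = 1.0805 × 1.0012917 / 1.007950 = 1.073362.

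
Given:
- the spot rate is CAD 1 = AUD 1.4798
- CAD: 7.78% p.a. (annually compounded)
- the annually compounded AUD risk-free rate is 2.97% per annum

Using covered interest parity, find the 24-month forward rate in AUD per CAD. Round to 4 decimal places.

T = 2 years.
AUD accumulates by (1 + 0.0297)^2 = 1.0602821.
CAD growth factor: (1 + 0.0778)^2 = 1.1616528.
Forward (AUD per CAD) = 1.4798 × 1.0602821 / 1.1616528 = 1.350666.

1.3507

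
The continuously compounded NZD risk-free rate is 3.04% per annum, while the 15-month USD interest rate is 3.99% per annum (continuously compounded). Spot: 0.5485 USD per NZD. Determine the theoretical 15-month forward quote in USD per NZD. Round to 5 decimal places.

T = 15/12 years.
USD accumulates by e^(0.0399×15/12) = 1.0511397.
NZD growth factor: e^(0.0304×15/12) = 1.0387312.
CIP: F = S · (grow USD)/(grow NZD) = 0.5485 × 1.0511397/1.0387312 = 0.5550523 USD per NZD.

0.55505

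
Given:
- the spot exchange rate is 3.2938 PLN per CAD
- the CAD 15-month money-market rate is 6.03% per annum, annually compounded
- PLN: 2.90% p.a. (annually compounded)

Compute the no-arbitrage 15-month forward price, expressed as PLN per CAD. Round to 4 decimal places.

3.1727

T = 15/12 years.
PLN growth factor: (1 + 0.0290)^(15/12) = 1.0363805.
CAD growth factor: (1 + 0.0603)^(15/12) = 1.0759348.
Forward (PLN per CAD) = 3.2938 × 1.0363805 / 1.0759348 = 3.172711.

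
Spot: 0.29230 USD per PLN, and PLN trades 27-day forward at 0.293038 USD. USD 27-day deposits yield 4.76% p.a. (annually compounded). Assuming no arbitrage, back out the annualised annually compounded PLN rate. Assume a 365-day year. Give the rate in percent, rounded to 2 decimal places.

1.25%

T = 27/365 years.
CIP gives F = S · g_USD/g_PLN, so g_USD/g_PLN = 0.293038/0.2923 = 1.0025248.
The USD side grows by (1 + 0.0476)^(27/365) = 1.0034458.
So the PLN growth factor = 1.0009187.
r = 1.0009187^(365/27) − 1 = 0.012491 → 1.25%.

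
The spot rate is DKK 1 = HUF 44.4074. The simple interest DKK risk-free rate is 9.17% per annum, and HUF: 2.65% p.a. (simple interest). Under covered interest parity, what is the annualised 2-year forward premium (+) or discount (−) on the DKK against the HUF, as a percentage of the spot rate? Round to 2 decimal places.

-5.51%

T = 2 years.
F = S · g_HUF/g_DKK = 44.4074 × 1.053000/1.183400 = 39.5141053.
Annualised premium = (F − S)/S × (1/T) = (39.5141053 − 44.4074)/44.4074 ÷ 2 = -5.51%.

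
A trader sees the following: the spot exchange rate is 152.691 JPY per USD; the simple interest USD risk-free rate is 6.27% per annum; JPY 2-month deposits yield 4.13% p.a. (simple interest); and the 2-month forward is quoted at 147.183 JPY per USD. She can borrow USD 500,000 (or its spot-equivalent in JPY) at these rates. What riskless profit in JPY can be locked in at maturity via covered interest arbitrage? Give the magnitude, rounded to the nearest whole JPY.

JPY 2,510,480

T = 2/12 years.
Invest the USD and cover forward: 500,000 × 1.010450 × 147.183 = JPY 74,360,531.18.
Convert at spot and invest in JPY: 500,000 × 152.691 × 1.0068833333 = JPY 76,871,011.52.
The quoted forward undervalues USD, so borrow USD, convert to JPY at spot, deposit the JPY at 4.13%, and buy USD forward at 147.183 to cover the loan.
Arbitrage profit = |74,360,531.18 − 76,871,011.52| = JPY 2,510,480.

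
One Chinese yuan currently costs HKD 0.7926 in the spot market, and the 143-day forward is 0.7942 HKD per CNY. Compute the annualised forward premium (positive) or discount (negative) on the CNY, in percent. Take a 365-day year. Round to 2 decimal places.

T = 143/365 years.
(F − S)/S = (0.7942 − 0.7926)/0.7926 = 0.0020187.
Per annum: 0.0020187 / (143/365) = 0.005153 = 0.52%.

+0.52%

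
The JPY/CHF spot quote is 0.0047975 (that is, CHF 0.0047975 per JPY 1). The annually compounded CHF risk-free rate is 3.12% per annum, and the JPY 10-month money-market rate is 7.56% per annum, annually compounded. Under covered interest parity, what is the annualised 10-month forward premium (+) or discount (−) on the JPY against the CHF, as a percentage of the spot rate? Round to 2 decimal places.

-4.14%

T = 10/12 years.
CIP forward (CHF per JPY) = 0.0047975 × 1.0259332/1.0626143 = 0.0046318919.
(F − S)/S ÷ T = (0.0046318919 − 0.0047975)/0.0047975/(10/12) = -0.041424 → -4.14%.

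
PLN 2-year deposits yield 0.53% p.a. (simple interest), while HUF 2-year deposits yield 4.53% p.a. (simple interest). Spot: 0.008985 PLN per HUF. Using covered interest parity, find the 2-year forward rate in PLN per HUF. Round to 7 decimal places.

0.0083259

T = 2 years.
PLN growth factor: 1 + 0.0053×2 = 1.010600.
Growth of 1 HUF over T: 1 + 0.0453×2 = 1.090600.
Forward (PLN per HUF) = 0.008985 × 1.010600 / 1.090600 = 0.008325913.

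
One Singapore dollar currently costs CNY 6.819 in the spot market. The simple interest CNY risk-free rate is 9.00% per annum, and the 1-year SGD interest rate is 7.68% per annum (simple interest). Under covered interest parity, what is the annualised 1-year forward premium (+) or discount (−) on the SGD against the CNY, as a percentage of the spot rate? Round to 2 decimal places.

T = 1 year.
F = S · g_CNY/g_SGD = 6.819 × 1.090000/1.076800 = 6.902591.
(F − S)/S ÷ T = (6.902591 − 6.819)/6.819/1 = 0.012259 → 1.23%.

+1.23%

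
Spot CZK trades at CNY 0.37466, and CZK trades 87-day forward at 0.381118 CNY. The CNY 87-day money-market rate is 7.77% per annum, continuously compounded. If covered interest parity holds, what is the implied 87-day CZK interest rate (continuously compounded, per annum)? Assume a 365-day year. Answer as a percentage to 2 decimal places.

0.60%

T = 87/365 years.
By CIP, F/S equals the CNY-to-CZK growth ratio: 0.381118/0.37466 = 1.0172370.
CNY growth factor: e^(0.0777×87/365) = 1.0186928.
So the CZK growth factor = 1.0014311.
r = ln(1.0014311)/(87/365) = 0.006000 → 0.60%.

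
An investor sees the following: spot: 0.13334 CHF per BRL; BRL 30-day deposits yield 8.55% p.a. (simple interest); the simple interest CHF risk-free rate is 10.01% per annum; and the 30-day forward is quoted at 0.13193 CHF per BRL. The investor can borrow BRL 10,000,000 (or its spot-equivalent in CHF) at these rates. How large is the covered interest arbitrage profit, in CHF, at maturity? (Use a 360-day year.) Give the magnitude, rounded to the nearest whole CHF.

T = 30/360 years.
Invest the BRL and cover forward: 10,000,000 × 1.007125 × 0.13193 = CHF 1,328,700.01.
Convert at spot and invest in CHF: 10,000,000 × 0.13334 × 1.008341667 = CHF 1,344,522.78.
The quoted forward undervalues BRL, so borrow BRL, convert to CHF at spot, deposit the CHF at 10.01%, and buy BRL forward at 0.13193 to cover the loan.
Profit = 1,344,522.78 − 1,328,700.01 = CHF 15,823.

CHF 15,823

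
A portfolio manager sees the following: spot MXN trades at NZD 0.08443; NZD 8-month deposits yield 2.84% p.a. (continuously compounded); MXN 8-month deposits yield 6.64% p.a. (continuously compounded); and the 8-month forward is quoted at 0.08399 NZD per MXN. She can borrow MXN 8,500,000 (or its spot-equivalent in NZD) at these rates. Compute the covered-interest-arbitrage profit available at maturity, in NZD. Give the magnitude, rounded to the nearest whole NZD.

NZD 14,855

T = 8/12 years.
Keep in MXN, deliver into the forward: 8,500,000·1.04526105·0.08399 = NZD 746,227.54.
Swap to NZD now, deposit: 8,500,000·0.08443·1.01911371 = NZD 731,372.05.
The quoted forward overvalues MXN, so borrow NZD, buy MXN at spot, deposit the MXN at 6.64%, and sell the proceeds forward at 0.08399.
Profit = 746,227.54 − 731,372.05 = NZD 14,855.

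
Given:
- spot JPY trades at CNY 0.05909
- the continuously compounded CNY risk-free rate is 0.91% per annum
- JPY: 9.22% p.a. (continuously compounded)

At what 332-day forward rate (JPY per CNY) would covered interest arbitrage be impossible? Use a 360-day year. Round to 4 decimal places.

18.2713

T = 332/360 years.
CNY growth factor: e^(0.0091×332/360) = 1.00842754.
Growth of 1 JPY over T: e^(0.0922×332/360) = 1.08874852.
CIP: F = S · (grow CNY)/(grow JPY) = 0.05909 × 1.00842754/1.08874852 = 0.054730714 CNY per JPY.
Quoted the other way: 1/0.054730714 = 18.2713 JPY per CNY.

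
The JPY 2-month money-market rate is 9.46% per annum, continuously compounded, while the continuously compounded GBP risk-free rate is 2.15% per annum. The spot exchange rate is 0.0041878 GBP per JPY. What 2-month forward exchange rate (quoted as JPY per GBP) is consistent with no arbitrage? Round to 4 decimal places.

T = 2/12 years.
GBP growth factor: e^(0.0215×2/12) = 1.003589761.
JPY accumulates by e^(0.0946×2/12) = 1.015891616.
CIP: F = S · (grow GBP)/(grow JPY) = 0.0041878 × 1.003589761/1.015891616 = 0.00413708818 GBP per JPY.
Invert for JPY per GBP: 1 / 0.00413708818 = 241.7159.

241.7159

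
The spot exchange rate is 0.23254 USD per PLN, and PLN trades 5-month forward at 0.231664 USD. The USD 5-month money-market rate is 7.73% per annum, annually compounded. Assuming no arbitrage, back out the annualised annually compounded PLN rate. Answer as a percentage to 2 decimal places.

8.71%

T = 5/12 years.
F/S = 0.231664/0.23254 = 0.9962329 = (growth of USD) / (growth of PLN).
The USD side grows by (1 + 0.0773)^(5/12) = 1.0315104.
That pins the PLN growth at 1.0354109.
r = 1.0354109^(12/5) − 1 = 0.087103 → 8.71%.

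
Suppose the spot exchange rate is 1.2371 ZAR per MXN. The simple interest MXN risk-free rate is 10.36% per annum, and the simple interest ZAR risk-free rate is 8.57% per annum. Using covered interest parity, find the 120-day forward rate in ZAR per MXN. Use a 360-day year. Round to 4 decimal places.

T = 120/360 years.
ZAR accumulates by 1 + 0.0857×120/360 = 1.0285667.
MXN accumulates by 1 + 0.1036×120/360 = 1.0345333.
Forward (ZAR per MXN) = 1.2371 × 1.0285667 / 1.0345333 = 1.229965.

1.2300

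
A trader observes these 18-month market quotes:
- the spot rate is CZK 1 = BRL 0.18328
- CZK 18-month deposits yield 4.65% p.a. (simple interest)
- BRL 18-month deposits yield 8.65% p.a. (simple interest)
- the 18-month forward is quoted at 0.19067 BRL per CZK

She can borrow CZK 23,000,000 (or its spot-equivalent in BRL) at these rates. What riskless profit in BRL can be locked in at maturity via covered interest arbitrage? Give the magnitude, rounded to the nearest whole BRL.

T = 18/12 years.
Route A — deposit CZK, sell forward: 23,000,000 × 1.069750 × 0.19067 = BRL 4,691,292.35.
Route B — convert at spot, deposit BRL: 23,000,000 × 0.18328 × 1.129750 = BRL 4,762,393.34.
The quoted forward undervalues CZK, so borrow CZK, convert to BRL at spot, deposit the BRL at 8.65%, and buy CZK forward at 0.19067 to cover the loan.
Arbitrage profit = |4,691,292.35 − 4,762,393.34| = BRL 71,101.

BRL 71,101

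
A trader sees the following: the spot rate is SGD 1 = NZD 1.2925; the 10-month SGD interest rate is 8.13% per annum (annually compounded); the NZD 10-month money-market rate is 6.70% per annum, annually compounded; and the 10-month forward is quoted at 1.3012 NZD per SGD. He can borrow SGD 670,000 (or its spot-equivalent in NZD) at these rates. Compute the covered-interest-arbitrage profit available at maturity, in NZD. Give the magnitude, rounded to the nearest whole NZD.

NZD 16,419

T = 10/12 years.
Keep in SGD, deliver into the forward: 670,000·1.0673049·1.3012 = NZD 930,480.68.
Swap to NZD now, deposit: 670,000·1.2925·1.05552944 = NZD 914,062.11.
The quoted forward overvalues SGD, so borrow NZD, buy SGD at spot, deposit the SGD at 8.13%, and sell the proceeds forward at 1.3012.
Profit = 930,480.68 − 914,062.11 = NZD 16,419.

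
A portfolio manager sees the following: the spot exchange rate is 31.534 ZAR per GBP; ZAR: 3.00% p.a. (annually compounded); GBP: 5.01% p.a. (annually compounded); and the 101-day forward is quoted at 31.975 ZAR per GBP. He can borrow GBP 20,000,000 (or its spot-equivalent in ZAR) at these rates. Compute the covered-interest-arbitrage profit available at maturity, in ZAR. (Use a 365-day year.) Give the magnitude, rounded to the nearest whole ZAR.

ZAR 12,349,748

T = 101/365 years.
Keep in GBP, deliver into the forward: 20,000,000·1.01361909866·31.975 = ZAR 648,209,413.59.
Swap to ZAR now, deposit: 20,000,000·31.534·1.00821282674 = ZAR 635,859,665.57.
The quoted forward overvalues GBP, so borrow ZAR, buy GBP at spot, deposit the GBP at 5.01%, and sell the proceeds forward at 31.975.
Profit = 648,209,413.59 − 635,859,665.57 = ZAR 12,349,748.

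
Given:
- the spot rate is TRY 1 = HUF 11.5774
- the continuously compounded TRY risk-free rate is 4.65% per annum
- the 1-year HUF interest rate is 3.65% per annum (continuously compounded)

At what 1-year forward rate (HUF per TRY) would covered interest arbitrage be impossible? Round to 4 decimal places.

11.4622

T = 1 year.
Growth of 1 HUF over T: e^(0.0365×1) = 1.0371743.
Growth of 1 TRY over T: e^(0.0465×1) = 1.04759808.
So F = 11.5774 × 1.0371743 / 1.04759808 = 11.462203 (HUF/TRY).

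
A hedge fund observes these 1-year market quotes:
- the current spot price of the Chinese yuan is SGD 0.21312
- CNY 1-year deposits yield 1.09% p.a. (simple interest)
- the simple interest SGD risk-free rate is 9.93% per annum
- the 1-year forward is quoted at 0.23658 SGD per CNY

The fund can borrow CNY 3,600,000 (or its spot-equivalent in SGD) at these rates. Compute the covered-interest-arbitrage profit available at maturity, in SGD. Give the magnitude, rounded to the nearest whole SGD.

SGD 17,553

T = 1 year.
Keep in CNY, deliver into the forward: 3,600,000·1.010900·0.23658 = SGD 860,971.40.
Swap to SGD now, deposit: 3,600,000·0.21312·1.099300 = SGD 843,418.14.
The quoted forward overvalues CNY, so borrow SGD, buy CNY at spot, deposit the CNY at 1.09%, and sell the proceeds forward at 0.23658.
The gap between the two covered legs is SGD 17,553.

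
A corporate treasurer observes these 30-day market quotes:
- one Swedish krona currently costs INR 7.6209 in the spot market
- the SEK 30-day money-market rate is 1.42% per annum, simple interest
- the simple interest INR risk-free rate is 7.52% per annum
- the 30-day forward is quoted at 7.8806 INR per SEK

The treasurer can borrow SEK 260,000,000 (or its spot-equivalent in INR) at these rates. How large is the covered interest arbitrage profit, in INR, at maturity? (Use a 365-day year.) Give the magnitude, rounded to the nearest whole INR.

T = 30/365 years.
Keep in SEK, deliver into the forward: 260,000,000·1.001167123288·7.8806 = INR 2,051,347,384.26.
Swap to INR now, deposit: 260,000,000·7.6209·1.006180821918 = INR 1,993,680,890.70.
The quoted forward overvalues SEK, so borrow INR, buy SEK at spot, deposit the SEK at 1.42%, and sell the proceeds forward at 7.8806.
Profit = 2,051,347,384.26 − 1,993,680,890.70 = INR 57,666,494.

INR 57,666,494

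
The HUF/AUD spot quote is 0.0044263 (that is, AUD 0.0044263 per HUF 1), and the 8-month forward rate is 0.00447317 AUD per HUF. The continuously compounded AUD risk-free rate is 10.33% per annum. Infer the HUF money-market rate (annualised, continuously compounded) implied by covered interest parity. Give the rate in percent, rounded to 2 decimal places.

8.75%

T = 8/12 years.
CIP gives F = S · g_AUD/g_HUF, so g_AUD/g_HUF = 0.00447317/0.0044263 = 1.0105890.
AUD growth factor: e^(0.1033×8/12) = 1.0712934.
So the HUF growth factor = 1.0600683.
Take logs: ln 1.0600683 / (8/12) = 0.087500, so 8.75%.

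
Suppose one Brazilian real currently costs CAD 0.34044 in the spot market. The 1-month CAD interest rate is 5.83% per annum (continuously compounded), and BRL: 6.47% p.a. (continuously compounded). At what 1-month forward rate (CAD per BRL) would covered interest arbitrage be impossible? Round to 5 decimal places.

0.34026

T = 1/12 years.
CAD accumulates by e^(0.0583×1/12) = 1.0048702.
Growth of 1 BRL over T: e^(0.0647×1/12) = 1.0054062.
Forward (CAD per BRL) = 0.34044 × 1.0048702 / 1.0054062 = 0.3402585.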